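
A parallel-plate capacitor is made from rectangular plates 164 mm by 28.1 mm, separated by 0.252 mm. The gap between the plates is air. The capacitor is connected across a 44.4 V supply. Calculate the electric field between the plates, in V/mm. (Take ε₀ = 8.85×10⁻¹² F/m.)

E = V/d = 44.4 / 2.52×10⁻⁴ = 1.76×10⁵ V/m.

E ≈ 176 V/mm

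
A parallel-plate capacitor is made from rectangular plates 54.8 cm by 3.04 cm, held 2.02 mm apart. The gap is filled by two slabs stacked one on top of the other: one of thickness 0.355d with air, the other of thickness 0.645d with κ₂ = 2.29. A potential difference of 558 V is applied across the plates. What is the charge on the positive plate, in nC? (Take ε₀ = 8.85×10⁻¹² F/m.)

Q ≈ 64.0 nC

A = 54.8 × 3.04 cm² = 1.67×10⁻² m².
Stacked slabs ⇒ two capacitors in series, each with the full plate area.
C₁ = κ₁ε₀A/d₁ = 1.00 × 8.85×10⁻¹² × 1.67×10⁻² / 7.17×10⁻⁴ = 2.06×10⁻¹⁰ F.
C₂ = κ₂ε₀A/d₂ = 2.29 × 8.85×10⁻¹² × 1.67×10⁻² / 1.30×10⁻³ = 2.59×10⁻¹⁰ F.
C = (1/C₁ + 1/C₂)⁻¹ = 1.15×10⁻¹⁰ F.
Q = CV = 1.15×10⁻¹⁰ × 558 = 6.40×10⁻⁸ C.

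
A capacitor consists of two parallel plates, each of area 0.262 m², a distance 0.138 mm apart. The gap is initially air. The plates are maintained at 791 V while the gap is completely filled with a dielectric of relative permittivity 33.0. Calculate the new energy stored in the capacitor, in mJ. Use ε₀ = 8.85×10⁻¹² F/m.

U ≈ 173 mJ

Initially C₁ = ε₀A/d = 8.85×10⁻¹² × 0.262 / 1.38×10⁻⁴ = 1.68×10⁻⁸ F.
U₁ = 5.26×10⁻³ J.
Battery connected ⇒ V is held fixed. C₂ = 33.0 C₁ and U = ½CV², so U₂/U₁ = C₂/C₁ = 33.0.
U₂ = 33.0 × 5.26×10⁻³ = 0.173 J.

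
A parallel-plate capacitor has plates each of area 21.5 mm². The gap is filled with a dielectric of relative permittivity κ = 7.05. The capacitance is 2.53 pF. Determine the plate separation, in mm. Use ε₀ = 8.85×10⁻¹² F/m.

A = 21.5 mm² = 2.15×10⁻⁵ m².
d = κε₀A/C = 7.05 × 8.85×10⁻¹² × 2.15×10⁻⁵ / 2.53×10⁻¹² = 5.30×10⁻⁴ m.

0.530 mm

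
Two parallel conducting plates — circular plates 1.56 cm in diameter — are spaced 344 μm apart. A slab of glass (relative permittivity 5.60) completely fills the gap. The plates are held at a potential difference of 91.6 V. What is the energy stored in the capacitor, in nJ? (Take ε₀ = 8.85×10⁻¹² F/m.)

A = π(1.56/2 cm)² = 1.91×10⁻⁴ m².
C = κε₀A/d = 5.60 × 8.85×10⁻¹² × 1.91×10⁻⁴ / 3.44×10⁻⁴ = 2.75×10⁻¹¹ F.
U = ½CV² = ½ × 2.75×10⁻¹¹ × (91.6)² = 1.16×10⁻⁷ J.

U ≈ 116 nJ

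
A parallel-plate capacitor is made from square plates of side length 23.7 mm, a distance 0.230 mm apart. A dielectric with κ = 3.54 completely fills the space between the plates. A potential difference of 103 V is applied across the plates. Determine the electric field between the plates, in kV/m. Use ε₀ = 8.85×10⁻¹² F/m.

E = V/d = 103 / 2.30×10⁻⁴ = 4.48×10⁵ V/m.

E ≈ 448 kV/m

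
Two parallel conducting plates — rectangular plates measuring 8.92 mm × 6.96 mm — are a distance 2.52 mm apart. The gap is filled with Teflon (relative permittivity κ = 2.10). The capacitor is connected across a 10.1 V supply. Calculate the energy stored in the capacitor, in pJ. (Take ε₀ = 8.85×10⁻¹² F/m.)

A = 8.92 × 6.96 mm² = 6.21×10⁻⁵ m².
C = κε₀A/d = 2.10 × 8.85×10⁻¹² × 6.21×10⁻⁵ / 2.52×10⁻³ = 4.58×10⁻¹³ F.
U = ½CV² = ½ × 4.58×10⁻¹³ × (10.1)² = 2.34×10⁻¹¹ J.

23.4 pJ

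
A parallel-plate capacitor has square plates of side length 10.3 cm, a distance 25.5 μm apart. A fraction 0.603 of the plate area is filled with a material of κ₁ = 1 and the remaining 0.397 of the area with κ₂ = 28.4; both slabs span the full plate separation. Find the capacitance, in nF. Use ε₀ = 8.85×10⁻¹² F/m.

A = (10.3 cm)² = 1.06×10⁻² m².
Side-by-side slabs ⇒ two capacitors in parallel, each spanning the full gap.
C₁ = κ₁ε₀A₁/d = 1.00 × 8.85×10⁻¹² × 6.40×10⁻³ / 2.55×10⁻⁵ = 2.22×10⁻⁹ F.
C₂ = κ₂ε₀A₂/d = 28.4 × 8.85×10⁻¹² × 4.21×10⁻³ / 2.55×10⁻⁵ = 4.15×10⁻⁸ F.
C = C₁ + C₂ = 4.37×10⁻⁸ F.

43.7 nF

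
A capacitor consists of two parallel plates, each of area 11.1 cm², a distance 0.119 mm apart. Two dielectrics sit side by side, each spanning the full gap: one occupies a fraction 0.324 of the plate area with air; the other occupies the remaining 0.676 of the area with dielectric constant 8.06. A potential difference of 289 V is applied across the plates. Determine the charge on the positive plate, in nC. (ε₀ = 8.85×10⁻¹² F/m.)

A = 11.1 cm² = 1.11×10⁻³ m².
Side-by-side slabs ⇒ two capacitors in parallel, each spanning the full gap.
C₁ = κ₁ε₀A₁/d = 1.00 × 8.85×10⁻¹² × 3.60×10⁻⁴ / 1.19×10⁻⁴ = 2.67×10⁻¹¹ F.
C₂ = κ₂ε₀A₂/d = 8.06 × 8.85×10⁻¹² × 7.50×10⁻⁴ / 1.19×10⁻⁴ = 4.50×10⁻¹⁰ F.
C = C₁ + C₂ = 4.77×10⁻¹⁰ F.
Q = CV = 4.77×10⁻¹⁰ × 289 = 1.38×10⁻⁷ C.

138 nC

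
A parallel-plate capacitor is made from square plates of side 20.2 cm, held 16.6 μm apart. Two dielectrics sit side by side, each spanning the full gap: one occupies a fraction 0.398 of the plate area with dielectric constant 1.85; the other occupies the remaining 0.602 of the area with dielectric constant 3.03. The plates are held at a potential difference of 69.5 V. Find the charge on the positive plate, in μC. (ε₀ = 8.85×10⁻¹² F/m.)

A = (20.2 cm)² = 4.08×10⁻² m².
Side-by-side slabs ⇒ two capacitors in parallel, each spanning the full gap.
C₁ = κ₁ε₀A₁/d = 1.85 × 8.85×10⁻¹² × 1.62×10⁻² / 1.66×10⁻⁵ = 1.60×10⁻⁸ F.
C₂ = κ₂ε₀A₂/d = 3.03 × 8.85×10⁻¹² × 2.46×10⁻² / 1.66×10⁻⁵ = 3.97×10⁻⁸ F.
C = C₁ + C₂ = 5.57×10⁻⁸ F.
Q = CV = 5.57×10⁻⁸ × 69.5 = 3.87×10⁻⁶ C.

Q ≈ 3.87 μC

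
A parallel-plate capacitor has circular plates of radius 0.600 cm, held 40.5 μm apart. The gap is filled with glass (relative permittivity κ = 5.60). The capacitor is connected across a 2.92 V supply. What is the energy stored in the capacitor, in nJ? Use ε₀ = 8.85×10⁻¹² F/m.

A = π(0.600 cm)² = 1.13×10⁻⁴ m².
C = κε₀A/d = 5.60 × 8.85×10⁻¹² × 1.13×10⁻⁴ / 4.05×10⁻⁵ = 1.38×10⁻¹⁰ F.
U = ½CV² = ½ × 1.38×10⁻¹⁰ × (2.92)² = 5.90×10⁻¹⁰ J.

U ≈ 0.590 nJ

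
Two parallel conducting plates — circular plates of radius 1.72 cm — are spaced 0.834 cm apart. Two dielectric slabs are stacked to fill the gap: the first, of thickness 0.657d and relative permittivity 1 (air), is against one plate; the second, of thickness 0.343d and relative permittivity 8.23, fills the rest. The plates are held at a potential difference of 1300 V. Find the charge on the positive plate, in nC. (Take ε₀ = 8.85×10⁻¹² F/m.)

1.84 nC

A = π(1.72 cm)² = 9.29×10⁻⁴ m².
Stacked slabs ⇒ two capacitors in series, each with the full plate area.
C₁ = κ₁ε₀A/d₁ = 1.00 × 8.85×10⁻¹² × 9.29×10⁻⁴ / 5.48×10⁻³ = 1.50×10⁻¹² F.
C₂ = κ₂ε₀A/d₂ = 8.23 × 8.85×10⁻¹² × 9.29×10⁻⁴ / 2.86×10⁻³ = 2.37×10⁻¹¹ F.
C = (1/C₁ + 1/C₂)⁻¹ = 1.41×10⁻¹² F.
Q = CV = 1.41×10⁻¹² × 1300 = 1.84×10⁻⁹ C.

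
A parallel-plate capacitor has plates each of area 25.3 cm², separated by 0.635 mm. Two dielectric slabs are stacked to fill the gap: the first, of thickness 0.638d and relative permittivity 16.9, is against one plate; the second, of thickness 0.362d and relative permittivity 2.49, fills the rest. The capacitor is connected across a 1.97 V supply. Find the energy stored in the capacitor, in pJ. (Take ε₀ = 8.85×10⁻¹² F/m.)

374 pJ

A = 25.3 cm² = 2.53×10⁻³ m².
Stacked slabs ⇒ two capacitors in series, each with the full plate area.
C₁ = κ₁ε₀A/d₁ = 16.9 × 8.85×10⁻¹² × 2.53×10⁻³ / 4.05×10⁻⁴ = 9.34×10⁻¹⁰ F.
C₂ = κ₂ε₀A/d₂ = 2.49 × 8.85×10⁻¹² × 2.53×10⁻³ / 2.30×10⁻⁴ = 2.43×10⁻¹⁰ F.
C = (1/C₁ + 1/C₂)⁻¹ = 1.93×10⁻¹⁰ F.
U = ½CV² = ½ × 1.93×10⁻¹⁰ × (1.97)² = 3.74×10⁻¹⁰ J.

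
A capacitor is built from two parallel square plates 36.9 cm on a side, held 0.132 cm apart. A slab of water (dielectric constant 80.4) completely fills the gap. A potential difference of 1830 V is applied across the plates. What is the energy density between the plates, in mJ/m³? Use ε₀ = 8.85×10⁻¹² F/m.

E = V/d = 1830 / 1.32×10⁻³ = 1.39×10⁶ V/m.
u = ½κε₀E² = ½ × 80.4 × 8.85×10⁻¹² × (1.39×10⁶)² = 6.84×10² J/m³.

u ≈ 6.84×10⁵ mJ/m³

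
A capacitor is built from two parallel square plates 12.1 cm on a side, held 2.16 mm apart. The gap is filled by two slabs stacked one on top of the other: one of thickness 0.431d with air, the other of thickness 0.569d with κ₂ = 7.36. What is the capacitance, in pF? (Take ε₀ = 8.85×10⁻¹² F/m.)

A = (12.1 cm)² = 1.46×10⁻² m².
Stacked slabs ⇒ two capacitors in series, each with the full plate area.
C₁ = κ₁ε₀A/d₁ = 1.00 × 8.85×10⁻¹² × 1.46×10⁻² / 9.31×10⁻⁴ = 1.39×10⁻¹⁰ F.
C₂ = κ₂ε₀A/d₂ = 7.36 × 8.85×10⁻¹² × 1.46×10⁻² / 1.23×10⁻³ = 7.76×10⁻¹⁰ F.
C = (1/C₁ + 1/C₂)⁻¹ = 1.18×10⁻¹⁰ F.

118 pF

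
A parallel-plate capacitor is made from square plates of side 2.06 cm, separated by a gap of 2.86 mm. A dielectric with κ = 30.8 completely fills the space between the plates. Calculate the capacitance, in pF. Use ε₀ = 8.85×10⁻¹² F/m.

40.4 pF

A = (2.06 cm)² = 4.24×10⁻⁴ m².
C = κε₀A/d = 30.8 × 8.85×10⁻¹² × 4.24×10⁻⁴ / 2.86×10⁻³ = 4.04×10⁻¹¹ F.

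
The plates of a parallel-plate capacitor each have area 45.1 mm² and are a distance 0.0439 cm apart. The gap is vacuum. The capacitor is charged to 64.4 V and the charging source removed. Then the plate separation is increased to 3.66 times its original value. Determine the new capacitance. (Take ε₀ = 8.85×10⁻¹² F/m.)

0.248 pF

A = 45.1 mm² = 4.51×10⁻⁵ m².
Initially C₁ = ε₀A/d = 8.85×10⁻¹² × 4.51×10⁻⁵ / 4.39×10⁻⁴ = 9.09×10⁻¹³ F.
C = ε₀A/d scales as 1/d, so C₂/C₁ = d₁/d₂ = 1/3.66 = 0.273.
C₂ = 0.273 × 9.09×10⁻¹³ = 2.48×10⁻¹³ F.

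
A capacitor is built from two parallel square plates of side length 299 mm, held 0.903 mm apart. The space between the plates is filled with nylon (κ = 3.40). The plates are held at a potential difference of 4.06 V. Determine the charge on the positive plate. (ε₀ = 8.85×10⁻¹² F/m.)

12.1 nC

A = (299 mm)² = 8.94×10⁻² m².
C = κε₀A/d = 3.40 × 8.85×10⁻¹² × 8.94×10⁻² / 9.03×10⁻⁴ = 2.98×10⁻⁹ F.
Q = CV = 2.98×10⁻⁹ × 4.06 = 1.21×10⁻⁸ C.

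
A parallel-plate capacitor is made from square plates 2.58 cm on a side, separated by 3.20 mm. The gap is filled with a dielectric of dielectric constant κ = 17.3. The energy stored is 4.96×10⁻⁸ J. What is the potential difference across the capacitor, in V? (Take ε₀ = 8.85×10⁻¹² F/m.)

V ≈ 55.8 V

A = (2.58 cm)² = 6.66×10⁻⁴ m².
C = κε₀A/d = 17.3 × 8.85×10⁻¹² × 6.66×10⁻⁴ / 3.20×10⁻³ = 3.18×10⁻¹¹ F.
V = √(2U/C) = √(2 × 4.96×10⁻⁸ / 3.18×10⁻¹¹) = 55.8 V.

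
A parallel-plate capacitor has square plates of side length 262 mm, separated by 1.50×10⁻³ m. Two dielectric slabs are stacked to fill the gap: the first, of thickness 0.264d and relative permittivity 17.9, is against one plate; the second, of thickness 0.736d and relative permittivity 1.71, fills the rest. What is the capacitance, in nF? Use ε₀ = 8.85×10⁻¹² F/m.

A = (262 mm)² = 6.86×10⁻² m².
Stacked slabs ⇒ two capacitors in series, each with the full plate area.
C₁ = κ₁ε₀A/d₁ = 17.9 × 8.85×10⁻¹² × 6.86×10⁻² / 3.96×10⁻⁴ = 2.75×10⁻⁸ F.
C₂ = κ₂ε₀A/d₂ = 1.71 × 8.85×10⁻¹² × 6.86×10⁻² / 1.10×10⁻³ = 9.41×10⁻¹⁰ F.
C = (1/C₁ + 1/C₂)⁻¹ = 9.10×10⁻¹⁰ F.

0.910 nF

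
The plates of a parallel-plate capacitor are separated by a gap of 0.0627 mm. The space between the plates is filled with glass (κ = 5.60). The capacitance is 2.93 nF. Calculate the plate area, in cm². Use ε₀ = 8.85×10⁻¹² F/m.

37.1 cm²

A = Cd/(κε₀) = 2.93×10⁻⁹ × 6.27×10⁻⁵ / (5.60 × 8.85×10⁻¹²) = 3.71×10⁻³ m².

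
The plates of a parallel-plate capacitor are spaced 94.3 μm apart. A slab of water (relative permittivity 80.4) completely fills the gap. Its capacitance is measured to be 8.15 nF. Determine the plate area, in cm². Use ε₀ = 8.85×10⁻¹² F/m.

10.8 cm²

A = Cd/(κε₀) = 8.15×10⁻⁹ × 9.43×10⁻⁵ / (80.4 × 8.85×10⁻¹²) = 1.08×10⁻³ m².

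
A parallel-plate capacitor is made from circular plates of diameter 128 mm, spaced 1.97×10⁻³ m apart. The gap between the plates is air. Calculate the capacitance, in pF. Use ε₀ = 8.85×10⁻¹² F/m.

A = π(128/2 mm)² = 1.29×10⁻² m².
C = ε₀A/d = 8.85×10⁻¹² × 1.29×10⁻² / 1.97×10⁻³ = 5.78×10⁻¹¹ F.

C ≈ 57.8 pF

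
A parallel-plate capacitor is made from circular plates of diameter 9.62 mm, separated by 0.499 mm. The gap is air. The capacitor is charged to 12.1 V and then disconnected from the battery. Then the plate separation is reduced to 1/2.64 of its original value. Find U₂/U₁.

Isolated ⇒ Q is held fixed.
C₂ = 2.64 C₁ and U = Q²/(2C), so U₂/U₁ = C₁/C₂ = 0.379.

U₂/U₁ ≈ 0.379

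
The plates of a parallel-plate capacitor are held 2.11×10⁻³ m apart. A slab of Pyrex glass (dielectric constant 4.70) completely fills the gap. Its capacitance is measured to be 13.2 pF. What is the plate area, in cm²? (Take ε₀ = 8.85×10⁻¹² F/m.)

A = Cd/(κε₀) = 1.32×10⁻¹¹ × 2.11×10⁻³ / (4.70 × 8.85×10⁻¹²) = 6.70×10⁻⁴ m².

A ≈ 6.70 cm²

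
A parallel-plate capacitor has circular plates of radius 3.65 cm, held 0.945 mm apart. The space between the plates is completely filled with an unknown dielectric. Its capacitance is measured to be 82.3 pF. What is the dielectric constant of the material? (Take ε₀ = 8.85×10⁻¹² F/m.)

κ ≈ 2.10

A = π(3.65 cm)² = 4.19×10⁻³ m².
κ = Cd/(ε₀A) = 8.23×10⁻¹¹ × 9.45×10⁻⁴ / (8.85×10⁻¹² × 4.19×10⁻³) = 2.10.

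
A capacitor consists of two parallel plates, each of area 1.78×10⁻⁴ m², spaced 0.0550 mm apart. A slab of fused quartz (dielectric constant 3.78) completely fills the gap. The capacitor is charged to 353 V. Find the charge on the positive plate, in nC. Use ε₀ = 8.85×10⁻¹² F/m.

Q ≈ 38.2 nC

C = κε₀A/d = 3.78 × 8.85×10⁻¹² × 1.78×10⁻⁴ / 5.50×10⁻⁵ = 1.08×10⁻¹⁰ F.
Q = CV = 1.08×10⁻¹⁰ × 353 = 3.82×10⁻⁸ C.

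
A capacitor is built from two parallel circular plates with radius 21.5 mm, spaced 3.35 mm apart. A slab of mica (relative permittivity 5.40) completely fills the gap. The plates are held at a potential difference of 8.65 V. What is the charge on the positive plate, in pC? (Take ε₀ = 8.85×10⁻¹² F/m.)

179 pC

A = π(21.5 mm)² = 1.45×10⁻³ m².
C = κε₀A/d = 5.40 × 8.85×10⁻¹² × 1.45×10⁻³ / 3.35×10⁻³ = 2.07×10⁻¹¹ F.
Q = CV = 2.07×10⁻¹¹ × 8.65 = 1.79×10⁻¹⁰ C.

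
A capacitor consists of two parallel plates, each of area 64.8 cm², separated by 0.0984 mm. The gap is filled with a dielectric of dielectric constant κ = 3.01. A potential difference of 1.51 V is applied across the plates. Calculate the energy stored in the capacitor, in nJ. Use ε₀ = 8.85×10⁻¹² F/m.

2.00 nJ

A = 64.8 cm² = 6.48×10⁻³ m².
C = κε₀A/d = 3.01 × 8.85×10⁻¹² × 6.48×10⁻³ / 9.84×10⁻⁵ = 1.75×10⁻⁹ F.
U = ½CV² = ½ × 1.75×10⁻⁹ × (1.51)² = 2.00×10⁻⁹ J.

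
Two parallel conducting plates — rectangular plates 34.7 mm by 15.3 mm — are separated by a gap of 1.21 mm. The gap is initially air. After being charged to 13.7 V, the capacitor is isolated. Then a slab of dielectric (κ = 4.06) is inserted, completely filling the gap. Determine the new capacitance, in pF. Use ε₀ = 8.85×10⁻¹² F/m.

A = 34.7 × 15.3 mm² = 5.31×10⁻⁴ m².
Initially C₁ = ε₀A/d = 8.85×10⁻¹² × 5.31×10⁻⁴ / 1.21×10⁻³ = 3.88×10⁻¹² F.
C = κε₀A/d scales with κ, so C₂/C₁ = κ = 4.06.
C₂ = 4.06 × 3.88×10⁻¹² = 1.58×10⁻¹¹ F.

C ≈ 15.8 pF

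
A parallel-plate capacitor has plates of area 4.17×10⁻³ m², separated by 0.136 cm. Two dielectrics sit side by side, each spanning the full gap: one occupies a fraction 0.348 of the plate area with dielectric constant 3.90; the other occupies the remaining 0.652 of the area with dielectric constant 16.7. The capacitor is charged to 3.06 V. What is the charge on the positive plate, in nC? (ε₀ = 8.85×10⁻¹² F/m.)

1.02 nC

Side-by-side slabs ⇒ two capacitors in parallel, each spanning the full gap.
C₁ = κ₁ε₀A₁/d = 3.90 × 8.85×10⁻¹² × 1.45×10⁻³ / 1.36×10⁻³ = 3.68×10⁻¹¹ F.
C₂ = κ₂ε₀A₂/d = 16.7 × 8.85×10⁻¹² × 2.72×10⁻³ / 1.36×10⁻³ = 2.95×10⁻¹⁰ F.
C = C₁ + C₂ = 3.32×10⁻¹⁰ F.
Q = CV = 3.32×10⁻¹⁰ × 3.06 = 1.02×10⁻⁹ C.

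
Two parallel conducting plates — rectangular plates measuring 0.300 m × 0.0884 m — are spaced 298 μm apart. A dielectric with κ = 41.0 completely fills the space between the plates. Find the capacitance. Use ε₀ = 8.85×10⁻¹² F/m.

32.3 nF

A = 0.300 × 0.0884 m² = 2.65×10⁻² m².
C = κε₀A/d = 41.0 × 8.85×10⁻¹² × 2.65×10⁻² / 2.98×10⁻⁴ = 3.23×10⁻⁸ F.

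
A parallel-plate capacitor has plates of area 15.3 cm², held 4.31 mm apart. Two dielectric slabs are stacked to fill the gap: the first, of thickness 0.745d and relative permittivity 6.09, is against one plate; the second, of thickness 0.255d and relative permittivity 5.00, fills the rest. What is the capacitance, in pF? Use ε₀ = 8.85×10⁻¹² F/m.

A = 15.3 cm² = 1.53×10⁻³ m².
Stacked slabs ⇒ two capacitors in series, each with the full plate area.
C₁ = κ₁ε₀A/d₁ = 6.09 × 8.85×10⁻¹² × 1.53×10⁻³ / 3.21×10⁻³ = 2.57×10⁻¹¹ F.
C₂ = κ₂ε₀A/d₂ = 5.00 × 8.85×10⁻¹² × 1.53×10⁻³ / 1.10×10⁻³ = 6.16×10⁻¹¹ F.
C = (1/C₁ + 1/C₂)⁻¹ = 1.81×10⁻¹¹ F.

18.1 pF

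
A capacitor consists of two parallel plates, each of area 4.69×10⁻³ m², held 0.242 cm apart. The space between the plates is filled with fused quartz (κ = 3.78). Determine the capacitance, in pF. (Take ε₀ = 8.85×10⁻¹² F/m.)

64.8 pF

C = κε₀A/d = 3.78 × 8.85×10⁻¹² × 4.69×10⁻³ / 2.42×10⁻³ = 6.48×10⁻¹¹ F.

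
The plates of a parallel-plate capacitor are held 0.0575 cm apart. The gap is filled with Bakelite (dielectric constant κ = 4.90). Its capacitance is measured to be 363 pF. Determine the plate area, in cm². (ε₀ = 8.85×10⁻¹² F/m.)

A = Cd/(κε₀) = 3.63×10⁻¹⁰ × 5.75×10⁻⁴ / (4.90 × 8.85×10⁻¹²) = 4.81×10⁻³ m².

48.1 cm²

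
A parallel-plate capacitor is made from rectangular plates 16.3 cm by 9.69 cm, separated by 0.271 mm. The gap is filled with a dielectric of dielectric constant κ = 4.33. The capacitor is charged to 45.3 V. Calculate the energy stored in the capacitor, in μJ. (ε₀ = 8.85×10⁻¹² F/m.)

U ≈ 2.29 μJ

A = 16.3 × 9.69 cm² = 1.58×10⁻² m².
C = κε₀A/d = 4.33 × 8.85×10⁻¹² × 1.58×10⁻² / 2.71×10⁻⁴ = 2.23×10⁻⁹ F.
U = ½CV² = ½ × 2.23×10⁻⁹ × (45.3)² = 2.29×10⁻⁶ J.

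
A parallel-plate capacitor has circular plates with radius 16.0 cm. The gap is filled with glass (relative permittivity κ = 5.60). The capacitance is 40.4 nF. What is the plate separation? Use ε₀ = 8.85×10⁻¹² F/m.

A = π(16.0 cm)² = 8.04×10⁻² m².
d = κε₀A/C = 5.60 × 8.85×10⁻¹² × 8.04×10⁻² / 4.04×10⁻⁸ = 9.87×10⁻⁵ m.

98.7 μm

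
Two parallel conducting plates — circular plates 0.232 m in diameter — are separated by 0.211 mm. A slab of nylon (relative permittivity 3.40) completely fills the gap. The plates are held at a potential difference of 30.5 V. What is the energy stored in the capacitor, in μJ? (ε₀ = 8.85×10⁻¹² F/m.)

2.80 μJ

A = π(0.232/2 m)² = 4.23×10⁻² m².
C = κε₀A/d = 3.40 × 8.85×10⁻¹² × 4.23×10⁻² / 2.11×10⁻⁴ = 6.03×10⁻⁹ F.
U = ½CV² = ½ × 6.03×10⁻⁹ × (30.5)² = 2.80×10⁻⁶ J.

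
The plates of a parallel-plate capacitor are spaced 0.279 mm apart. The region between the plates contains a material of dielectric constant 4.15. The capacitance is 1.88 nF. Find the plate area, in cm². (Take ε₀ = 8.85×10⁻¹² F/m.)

A = Cd/(κε₀) = 1.88×10⁻⁹ × 2.79×10⁻⁴ / (4.15 × 8.85×10⁻¹²) = 1.43×10⁻² m².

143 cm²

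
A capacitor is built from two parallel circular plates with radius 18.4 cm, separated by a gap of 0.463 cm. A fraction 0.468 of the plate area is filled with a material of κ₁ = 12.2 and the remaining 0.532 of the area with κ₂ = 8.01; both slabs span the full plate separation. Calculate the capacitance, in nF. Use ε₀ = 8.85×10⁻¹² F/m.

C ≈ 2.03 nF

A = π(18.4 cm)² = 0.106 m².
Side-by-side slabs ⇒ two capacitors in parallel, each spanning the full gap.
C₁ = κ₁ε₀A₁/d = 12.2 × 8.85×10⁻¹² × 4.98×10⁻² / 4.63×10⁻³ = 1.16×10⁻⁹ F.
C₂ = κ₂ε₀A₂/d = 8.01 × 8.85×10⁻¹² × 5.66×10⁻² / 4.63×10⁻³ = 8.66×10⁻¹⁰ F.
C = C₁ + C₂ = 2.03×10⁻⁹ F.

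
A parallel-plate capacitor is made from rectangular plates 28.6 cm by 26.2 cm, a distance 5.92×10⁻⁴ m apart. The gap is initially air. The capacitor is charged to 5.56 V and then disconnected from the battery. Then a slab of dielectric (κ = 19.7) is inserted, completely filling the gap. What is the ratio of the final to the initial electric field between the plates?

Isolated ⇒ Q is held fixed.
V₂ = Q/C₂ = V₁/19.7; E = V/d, so E₂/E₁ = (V₂/V₁)(d₁/d₂) = 0.0508.

0.0508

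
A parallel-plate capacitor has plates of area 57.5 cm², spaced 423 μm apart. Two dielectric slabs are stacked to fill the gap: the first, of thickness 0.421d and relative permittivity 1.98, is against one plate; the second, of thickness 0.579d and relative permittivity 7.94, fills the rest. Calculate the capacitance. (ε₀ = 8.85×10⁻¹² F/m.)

A = 57.5 cm² = 5.75×10⁻³ m².
Stacked slabs ⇒ two capacitors in series, each with the full plate area.
C₁ = κ₁ε₀A/d₁ = 1.98 × 8.85×10⁻¹² × 5.75×10⁻³ / 1.78×10⁻⁴ = 5.66×10⁻¹⁰ F.
C₂ = κ₂ε₀A/d₂ = 7.94 × 8.85×10⁻¹² × 5.75×10⁻³ / 2.45×10⁻⁴ = 1.65×10⁻⁹ F.
C = (1/C₁ + 1/C₂)⁻¹ = 4.21×10⁻¹⁰ F.

C ≈ 421 pF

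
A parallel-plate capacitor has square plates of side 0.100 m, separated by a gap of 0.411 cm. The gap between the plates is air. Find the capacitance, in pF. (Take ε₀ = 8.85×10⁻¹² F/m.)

A = (0.100 m)² = 1.00×10⁻² m².
C = ε₀A/d = 8.85×10⁻¹² × 1.00×10⁻² / 4.11×10⁻³ = 2.15×10⁻¹¹ F.

21.5 pF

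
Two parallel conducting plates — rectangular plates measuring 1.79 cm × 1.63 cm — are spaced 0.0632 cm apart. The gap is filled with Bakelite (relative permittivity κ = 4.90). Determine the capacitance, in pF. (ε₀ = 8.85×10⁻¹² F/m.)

C ≈ 20.0 pF

A = 1.79 × 1.63 cm² = 2.92×10⁻⁴ m².
C = κε₀A/d = 4.90 × 8.85×10⁻¹² × 2.92×10⁻⁴ / 6.32×10⁻⁴ = 2.00×10⁻¹¹ F.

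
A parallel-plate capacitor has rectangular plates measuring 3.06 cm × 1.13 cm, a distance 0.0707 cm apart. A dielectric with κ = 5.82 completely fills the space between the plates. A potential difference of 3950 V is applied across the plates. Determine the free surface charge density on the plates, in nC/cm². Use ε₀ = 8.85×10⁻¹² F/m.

σ ≈ 28.8 nC/cm²

A = 3.06 × 1.13 cm² = 3.46×10⁻⁴ m².
C = κε₀A/d = 5.82 × 8.85×10⁻¹² × 3.46×10⁻⁴ / 7.07×10⁻⁴ = 2.52×10⁻¹¹ F.
σ = Q/A = CV/A = 2.52×10⁻¹¹ × 3950 / 3.46×10⁻⁴ = 2.88×10⁻⁴ C/m².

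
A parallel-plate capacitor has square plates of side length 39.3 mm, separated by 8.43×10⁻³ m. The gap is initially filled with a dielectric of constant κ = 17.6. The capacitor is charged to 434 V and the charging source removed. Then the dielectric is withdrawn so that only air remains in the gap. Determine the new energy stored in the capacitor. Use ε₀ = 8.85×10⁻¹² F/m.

U ≈ 47.3 μJ

A = (39.3 mm)² = 1.54×10⁻³ m².
Initially C₁ = κε₀A/d = 17.6 × 8.85×10⁻¹² × 1.54×10⁻³ / 8.43×10⁻³ = 2.85×10⁻¹¹ F.
U₁ = 2.69×10⁻⁶ J.
Isolated ⇒ Q is held fixed. C₂ = 0.0568 C₁ and U = Q²/(2C), so U₂/U₁ = C₁/C₂ = 17.6.
U₂ = 17.6 × 2.69×10⁻⁶ = 4.73×10⁻⁵ J.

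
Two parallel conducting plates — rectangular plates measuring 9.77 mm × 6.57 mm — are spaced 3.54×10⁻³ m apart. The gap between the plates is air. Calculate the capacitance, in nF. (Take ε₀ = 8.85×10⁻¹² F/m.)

C ≈ 1.60×10⁻⁴ nF

A = 9.77 × 6.57 mm² = 6.42×10⁻⁵ m².
C = ε₀A/d = 8.85×10⁻¹² × 6.42×10⁻⁵ / 3.54×10⁻³ = 1.60×10⁻¹³ F.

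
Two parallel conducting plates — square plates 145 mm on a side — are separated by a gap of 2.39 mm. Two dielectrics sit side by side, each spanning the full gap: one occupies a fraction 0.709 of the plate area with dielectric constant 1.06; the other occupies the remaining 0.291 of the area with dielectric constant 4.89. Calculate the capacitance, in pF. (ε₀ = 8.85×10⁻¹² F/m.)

169 pF

A = (145 mm)² = 2.10×10⁻² m².
Side-by-side slabs ⇒ two capacitors in parallel, each spanning the full gap.
C₁ = κ₁ε₀A₁/d = 1.06 × 8.85×10⁻¹² × 1.49×10⁻² / 2.39×10⁻³ = 5.85×10⁻¹¹ F.
C₂ = κ₂ε₀A₂/d = 4.89 × 8.85×10⁻¹² × 6.12×10⁻³ / 2.39×10⁻³ = 1.11×10⁻¹⁰ F.
C = C₁ + C₂ = 1.69×10⁻¹⁰ F.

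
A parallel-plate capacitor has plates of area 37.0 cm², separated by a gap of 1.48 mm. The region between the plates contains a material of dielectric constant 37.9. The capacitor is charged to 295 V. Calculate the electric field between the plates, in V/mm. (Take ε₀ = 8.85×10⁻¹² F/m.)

E ≈ 199 V/mm

E = V/d = 295 / 1.48×10⁻³ = 1.99×10⁵ V/m.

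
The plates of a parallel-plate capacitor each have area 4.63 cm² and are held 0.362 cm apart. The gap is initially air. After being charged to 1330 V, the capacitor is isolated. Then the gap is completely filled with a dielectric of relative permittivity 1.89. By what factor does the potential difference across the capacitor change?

0.529

Isolated ⇒ Q is held fixed.
C₂ = 1.89 C₁ and V = Q/C, so V₂/V₁ = C₁/C₂ = 0.529.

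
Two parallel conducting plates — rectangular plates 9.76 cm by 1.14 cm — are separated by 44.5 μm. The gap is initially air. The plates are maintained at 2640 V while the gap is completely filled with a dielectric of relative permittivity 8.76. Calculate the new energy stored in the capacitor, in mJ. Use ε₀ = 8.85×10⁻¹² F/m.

U ≈ 6.75 mJ

A = 9.76 × 1.14 cm² = 1.11×10⁻³ m².
Initially C₁ = ε₀A/d = 8.85×10⁻¹² × 1.11×10⁻³ / 4.45×10⁻⁵ = 2.21×10⁻¹⁰ F.
U₁ = 7.71×10⁻⁴ J.
Battery connected ⇒ V is held fixed. C₂ = 8.76 C₁ and U = ½CV², so U₂/U₁ = C₂/C₁ = 8.76.
U₂ = 8.76 × 7.71×10⁻⁴ = 6.75×10⁻³ J.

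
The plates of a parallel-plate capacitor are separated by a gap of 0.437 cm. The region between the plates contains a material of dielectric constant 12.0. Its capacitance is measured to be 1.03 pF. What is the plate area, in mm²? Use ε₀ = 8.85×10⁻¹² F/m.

A ≈ 42.4 mm²

A = Cd/(κε₀) = 1.03×10⁻¹² × 4.37×10⁻³ / (12.0 × 8.85×10⁻¹²) = 4.24×10⁻⁵ m².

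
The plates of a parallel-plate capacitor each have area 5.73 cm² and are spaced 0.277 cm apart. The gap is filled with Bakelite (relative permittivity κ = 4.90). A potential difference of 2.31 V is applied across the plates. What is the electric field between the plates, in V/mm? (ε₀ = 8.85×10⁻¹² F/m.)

E = V/d = 2.31 / 2.77×10⁻³ = 8.34×10² V/m.

0.834 V/mm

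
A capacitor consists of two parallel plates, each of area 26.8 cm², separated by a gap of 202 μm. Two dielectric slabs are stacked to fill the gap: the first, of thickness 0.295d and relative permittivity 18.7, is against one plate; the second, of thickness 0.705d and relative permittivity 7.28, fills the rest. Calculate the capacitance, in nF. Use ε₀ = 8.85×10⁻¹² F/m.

A = 26.8 cm² = 2.68×10⁻³ m².
Stacked slabs ⇒ two capacitors in series, each with the full plate area.
C₁ = κ₁ε₀A/d₁ = 18.7 × 8.85×10⁻¹² × 2.68×10⁻³ / 5.96×10⁻⁵ = 7.44×10⁻⁹ F.
C₂ = κ₂ε₀A/d₂ = 7.28 × 8.85×10⁻¹² × 2.68×10⁻³ / 1.42×10⁻⁴ = 1.21×10⁻⁹ F.
C = (1/C₁ + 1/C₂)⁻¹ = 1.04×10⁻⁹ F.

C ≈ 1.04 nF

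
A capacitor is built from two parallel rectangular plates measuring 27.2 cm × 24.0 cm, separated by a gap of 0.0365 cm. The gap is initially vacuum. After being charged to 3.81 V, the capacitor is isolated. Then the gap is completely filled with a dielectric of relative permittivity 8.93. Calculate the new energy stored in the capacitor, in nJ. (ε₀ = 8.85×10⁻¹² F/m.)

A = 27.2 × 24.0 cm² = 6.53×10⁻² m².
Initially C₁ = ε₀A/d = 8.85×10⁻¹² × 6.53×10⁻² / 3.65×10⁻⁴ = 1.58×10⁻⁹ F.
U₁ = 1.15×10⁻⁸ J.
Isolated ⇒ Q is held fixed. C₂ = 8.93 C₁ and U = Q²/(2C), so U₂/U₁ = C₁/C₂ = 0.112.
U₂ = 0.112 × 1.15×10⁻⁸ = 1.29×10⁻⁹ J.

1.29 nJ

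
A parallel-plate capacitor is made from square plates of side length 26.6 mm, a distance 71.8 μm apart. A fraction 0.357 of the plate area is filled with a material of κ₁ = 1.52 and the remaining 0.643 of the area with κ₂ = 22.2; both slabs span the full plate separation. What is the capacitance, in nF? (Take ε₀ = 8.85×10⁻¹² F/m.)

C ≈ 1.29 nF

A = (26.6 mm)² = 7.08×10⁻⁴ m².
Side-by-side slabs ⇒ two capacitors in parallel, each spanning the full gap.
C₁ = κ₁ε₀A₁/d = 1.52 × 8.85×10⁻¹² × 2.53×10⁻⁴ / 7.18×10⁻⁵ = 4.73×10⁻¹¹ F.
C₂ = κ₂ε₀A₂/d = 22.2 × 8.85×10⁻¹² × 4.55×10⁻⁴ / 7.18×10⁻⁵ = 1.24×10⁻⁹ F.
C = C₁ + C₂ = 1.29×10⁻⁹ F.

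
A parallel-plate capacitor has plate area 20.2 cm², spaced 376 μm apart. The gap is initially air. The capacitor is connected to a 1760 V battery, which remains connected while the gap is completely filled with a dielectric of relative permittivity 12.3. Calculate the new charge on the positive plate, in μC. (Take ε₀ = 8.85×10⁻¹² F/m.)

A = 20.2 cm² = 2.02×10⁻³ m².
Initially C₁ = ε₀A/d = 8.85×10⁻¹² × 2.02×10⁻³ / 3.76×10⁻⁴ = 4.75×10⁻¹¹ F.
Q₁ = 8.37×10⁻⁸ C.
Battery connected ⇒ V is held fixed. C₂ = 12.3 C₁ and Q = CV, so Q₂/Q₁ = C₂/C₁ = 12.3.
Q₂ = 12.3 × 8.37×10⁻⁸ = 1.03×10⁻⁶ C.

1.03 μC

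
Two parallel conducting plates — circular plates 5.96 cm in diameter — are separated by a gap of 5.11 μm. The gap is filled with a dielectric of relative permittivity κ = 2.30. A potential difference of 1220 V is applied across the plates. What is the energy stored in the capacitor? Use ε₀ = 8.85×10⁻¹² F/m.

A = π(5.96/2 cm)² = 2.79×10⁻³ m².
C = κε₀A/d = 2.30 × 8.85×10⁻¹² × 2.79×10⁻³ / 5.11×10⁻⁶ = 1.11×10⁻⁸ F.
U = ½CV² = ½ × 1.11×10⁻⁸ × (1220)² = 8.27×10⁻³ J.

U ≈ 8.27 mJ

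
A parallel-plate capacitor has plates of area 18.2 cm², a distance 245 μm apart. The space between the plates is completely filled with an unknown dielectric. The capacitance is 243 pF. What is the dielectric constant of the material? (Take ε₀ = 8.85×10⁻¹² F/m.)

κ ≈ 3.70

A = 18.2 cm² = 1.82×10⁻³ m².
κ = Cd/(ε₀A) = 2.43×10⁻¹⁰ × 2.45×10⁻⁴ / (8.85×10⁻¹² × 1.82×10⁻³) = 3.70.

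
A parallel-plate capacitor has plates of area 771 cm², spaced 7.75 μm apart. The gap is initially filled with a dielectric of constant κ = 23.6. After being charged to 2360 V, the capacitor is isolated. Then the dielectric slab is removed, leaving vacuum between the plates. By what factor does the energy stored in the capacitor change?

23.6

Isolated ⇒ Q is held fixed.
C₂ = 0.0424 C₁ and U = Q²/(2C), so U₂/U₁ = C₁/C₂ = 23.6.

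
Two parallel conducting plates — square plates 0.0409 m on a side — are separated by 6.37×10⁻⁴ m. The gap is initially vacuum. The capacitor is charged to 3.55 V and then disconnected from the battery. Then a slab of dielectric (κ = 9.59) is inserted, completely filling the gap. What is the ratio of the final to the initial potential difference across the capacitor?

Isolated ⇒ Q is held fixed.
C₂ = 9.59 C₁ and V = Q/C, so V₂/V₁ = C₁/C₂ = 0.104.

V₂/V₁ ≈ 0.104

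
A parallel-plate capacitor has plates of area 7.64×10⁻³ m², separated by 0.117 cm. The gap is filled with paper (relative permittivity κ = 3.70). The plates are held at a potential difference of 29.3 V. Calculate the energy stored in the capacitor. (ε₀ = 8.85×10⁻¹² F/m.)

C = κε₀A/d = 3.70 × 8.85×10⁻¹² × 7.64×10⁻³ / 1.17×10⁻³ = 2.14×10⁻¹⁰ F.
U = ½CV² = ½ × 2.14×10⁻¹⁰ × (29.3)² = 9.18×10⁻⁸ J.

U ≈ 91.8 nJ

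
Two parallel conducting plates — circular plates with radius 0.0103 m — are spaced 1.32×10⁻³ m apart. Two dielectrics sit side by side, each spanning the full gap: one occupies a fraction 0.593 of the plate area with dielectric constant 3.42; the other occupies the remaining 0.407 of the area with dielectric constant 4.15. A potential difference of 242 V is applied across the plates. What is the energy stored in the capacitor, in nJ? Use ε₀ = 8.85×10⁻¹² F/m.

U ≈ 243 nJ

A = π(0.0103 m)² = 3.33×10⁻⁴ m².
Side-by-side slabs ⇒ two capacitors in parallel, each spanning the full gap.
C₁ = κ₁ε₀A₁/d = 3.42 × 8.85×10⁻¹² × 1.98×10⁻⁴ / 1.32×10⁻³ = 4.53×10⁻¹² F.
C₂ = κ₂ε₀A₂/d = 4.15 × 8.85×10⁻¹² × 1.36×10⁻⁴ / 1.32×10⁻³ = 3.77×10⁻¹² F.
C = C₁ + C₂ = 8.31×10⁻¹² F.
U = ½CV² = ½ × 8.31×10⁻¹² × (242)² = 2.43×10⁻⁷ J.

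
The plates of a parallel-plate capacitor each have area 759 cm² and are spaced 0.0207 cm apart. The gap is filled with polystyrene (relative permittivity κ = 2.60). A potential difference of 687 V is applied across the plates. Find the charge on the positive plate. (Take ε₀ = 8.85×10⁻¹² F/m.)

5.80 μC

A = 759 cm² = 7.59×10⁻² m².
C = κε₀A/d = 2.60 × 8.85×10⁻¹² × 7.59×10⁻² / 2.07×10⁻⁴ = 8.44×10⁻⁹ F.
Q = CV = 8.44×10⁻⁹ × 687 = 5.80×10⁻⁶ C.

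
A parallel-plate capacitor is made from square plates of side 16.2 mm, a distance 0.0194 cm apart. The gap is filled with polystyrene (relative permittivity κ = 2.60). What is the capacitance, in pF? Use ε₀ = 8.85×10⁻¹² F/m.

C ≈ 31.1 pF

A = (16.2 mm)² = 2.62×10⁻⁴ m².
C = κε₀A/d = 2.60 × 8.85×10⁻¹² × 2.62×10⁻⁴ / 1.94×10⁻⁴ = 3.11×10⁻¹¹ F.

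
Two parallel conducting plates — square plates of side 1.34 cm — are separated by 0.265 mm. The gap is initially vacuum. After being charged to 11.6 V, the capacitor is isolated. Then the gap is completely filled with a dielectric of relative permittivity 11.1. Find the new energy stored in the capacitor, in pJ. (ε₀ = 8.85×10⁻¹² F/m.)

A = (1.34 cm)² = 1.80×10⁻⁴ m².
Initially C₁ = ε₀A/d = 8.85×10⁻¹² × 1.80×10⁻⁴ / 2.65×10⁻⁴ = 6.00×10⁻¹² F.
U₁ = 4.03×10⁻¹⁰ J.
Isolated ⇒ Q is held fixed. C₂ = 11.1 C₁ and U = Q²/(2C), so U₂/U₁ = C₁/C₂ = 0.0901.
U₂ = 0.0901 × 4.03×10⁻¹⁰ = 3.63×10⁻¹¹ J.

36.3 pJ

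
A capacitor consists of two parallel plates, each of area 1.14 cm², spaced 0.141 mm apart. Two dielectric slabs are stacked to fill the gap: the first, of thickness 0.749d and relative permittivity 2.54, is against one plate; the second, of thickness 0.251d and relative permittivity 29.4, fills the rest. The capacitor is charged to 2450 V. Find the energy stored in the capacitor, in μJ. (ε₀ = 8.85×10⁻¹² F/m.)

A = 1.14 cm² = 1.14×10⁻⁴ m².
Stacked slabs ⇒ two capacitors in series, each with the full plate area.
C₁ = κ₁ε₀A/d₁ = 2.54 × 8.85×10⁻¹² × 1.14×10⁻⁴ / 1.06×10⁻⁴ = 2.43×10⁻¹¹ F.
C₂ = κ₂ε₀A/d₂ = 29.4 × 8.85×10⁻¹² × 1.14×10⁻⁴ / 3.54×10⁻⁵ = 8.38×10⁻¹⁰ F.
C = (1/C₁ + 1/C₂)⁻¹ = 2.36×10⁻¹¹ F.
U = ½CV² = ½ × 2.36×10⁻¹¹ × (2450)² = 7.08×10⁻⁵ J.

U ≈ 70.8 μJ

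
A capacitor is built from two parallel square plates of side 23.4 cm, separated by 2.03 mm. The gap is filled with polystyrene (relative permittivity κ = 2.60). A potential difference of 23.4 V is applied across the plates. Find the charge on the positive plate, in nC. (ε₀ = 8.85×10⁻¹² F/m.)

A = (23.4 cm)² = 5.48×10⁻² m².
C = κε₀A/d = 2.60 × 8.85×10⁻¹² × 5.48×10⁻² / 2.03×10⁻³ = 6.21×10⁻¹⁰ F.
Q = CV = 6.21×10⁻¹⁰ × 23.4 = 1.45×10⁻⁸ C.

14.5 nC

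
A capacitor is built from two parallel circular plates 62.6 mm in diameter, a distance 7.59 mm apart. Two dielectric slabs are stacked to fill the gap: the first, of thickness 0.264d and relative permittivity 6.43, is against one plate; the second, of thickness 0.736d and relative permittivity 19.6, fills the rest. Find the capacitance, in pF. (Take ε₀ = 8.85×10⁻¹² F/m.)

A = π(62.6/2 mm)² = 3.08×10⁻³ m².
Stacked slabs ⇒ two capacitors in series, each with the full plate area.
C₁ = κ₁ε₀A/d₁ = 6.43 × 8.85×10⁻¹² × 3.08×10⁻³ / 2.00×10⁻³ = 8.74×10⁻¹¹ F.
C₂ = κ₂ε₀A/d₂ = 19.6 × 8.85×10⁻¹² × 3.08×10⁻³ / 5.59×10⁻³ = 9.56×10⁻¹¹ F.
C = (1/C₁ + 1/C₂)⁻¹ = 4.57×10⁻¹¹ F.

45.7 pF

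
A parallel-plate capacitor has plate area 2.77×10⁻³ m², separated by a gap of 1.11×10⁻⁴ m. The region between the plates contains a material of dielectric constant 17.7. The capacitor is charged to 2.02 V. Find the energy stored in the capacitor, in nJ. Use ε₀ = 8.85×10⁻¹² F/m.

U ≈ 7.98 nJ

C = κε₀A/d = 17.7 × 8.85×10⁻¹² × 2.77×10⁻³ / 1.11×10⁻⁴ = 3.91×10⁻⁹ F.
U = ½CV² = ½ × 3.91×10⁻⁹ × (2.02)² = 7.98×10⁻⁹ J.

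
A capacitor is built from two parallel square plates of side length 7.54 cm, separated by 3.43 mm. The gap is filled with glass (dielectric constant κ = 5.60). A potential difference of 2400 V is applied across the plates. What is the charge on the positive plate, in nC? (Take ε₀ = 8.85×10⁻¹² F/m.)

Q ≈ 197 nC

A = (7.54 cm)² = 5.69×10⁻³ m².
C = κε₀A/d = 5.60 × 8.85×10⁻¹² × 5.69×10⁻³ / 3.43×10⁻³ = 8.21×10⁻¹¹ F.
Q = CV = 8.21×10⁻¹¹ × 2400 = 1.97×10⁻⁷ C.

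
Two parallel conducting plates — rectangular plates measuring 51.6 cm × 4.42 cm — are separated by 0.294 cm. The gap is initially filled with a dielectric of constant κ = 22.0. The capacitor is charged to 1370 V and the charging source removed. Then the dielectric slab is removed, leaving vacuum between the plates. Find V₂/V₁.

V₂/V₁ ≈ 22.0

Isolated ⇒ Q is held fixed.
C₂ = 0.0455 C₁ and V = Q/C, so V₂/V₁ = C₁/C₂ = 22.0.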